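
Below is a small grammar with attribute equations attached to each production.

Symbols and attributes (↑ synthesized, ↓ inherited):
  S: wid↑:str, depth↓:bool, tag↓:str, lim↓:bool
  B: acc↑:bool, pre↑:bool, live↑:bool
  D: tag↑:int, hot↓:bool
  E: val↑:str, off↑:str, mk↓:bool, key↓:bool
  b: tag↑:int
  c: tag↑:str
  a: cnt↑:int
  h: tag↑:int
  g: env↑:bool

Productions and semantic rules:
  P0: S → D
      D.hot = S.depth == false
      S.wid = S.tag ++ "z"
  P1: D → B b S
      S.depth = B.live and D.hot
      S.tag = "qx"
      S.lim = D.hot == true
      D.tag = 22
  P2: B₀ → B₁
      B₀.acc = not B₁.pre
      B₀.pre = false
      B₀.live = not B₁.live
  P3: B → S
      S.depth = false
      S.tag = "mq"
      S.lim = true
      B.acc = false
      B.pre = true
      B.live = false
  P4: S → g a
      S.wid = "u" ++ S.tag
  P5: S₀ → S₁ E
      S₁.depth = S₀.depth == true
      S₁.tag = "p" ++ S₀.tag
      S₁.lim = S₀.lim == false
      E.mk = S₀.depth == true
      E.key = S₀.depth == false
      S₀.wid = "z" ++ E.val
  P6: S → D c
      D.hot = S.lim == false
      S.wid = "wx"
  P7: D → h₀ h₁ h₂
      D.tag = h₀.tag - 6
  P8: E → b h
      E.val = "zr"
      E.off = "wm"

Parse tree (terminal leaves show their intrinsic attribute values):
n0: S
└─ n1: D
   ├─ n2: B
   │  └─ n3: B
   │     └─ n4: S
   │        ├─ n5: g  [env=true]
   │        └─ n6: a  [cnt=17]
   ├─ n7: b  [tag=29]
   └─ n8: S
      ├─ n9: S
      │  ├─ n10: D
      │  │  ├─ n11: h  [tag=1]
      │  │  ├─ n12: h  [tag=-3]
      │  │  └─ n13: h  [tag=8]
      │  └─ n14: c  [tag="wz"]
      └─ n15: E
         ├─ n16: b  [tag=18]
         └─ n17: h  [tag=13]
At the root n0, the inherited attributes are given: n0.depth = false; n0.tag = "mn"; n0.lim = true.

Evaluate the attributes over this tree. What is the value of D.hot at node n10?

1. n0.depth = false  [given at root]
2. n0.tag = "mn"  [given at root]
3. n0.lim = true  [given at root]
4. n1.hot = true  [S.depth == false]
5. n4.depth = false  [false]
6. n4.tag = "mq"  ["mq"]
7. n4.lim = true  [true]
8. n5.env = true  [terminal]
9. n6.cnt = 17  [terminal]
10. n4.wid = "umq"  ["u" ++ S.tag]
11. n3.acc = false  [false]
12. n3.pre = true  [true]
13. n3.live = false  [false]
14. n2.acc = false  [not B₁.pre]
15. n2.pre = false  [false]
16. n2.live = true  [not B₁.live]
17. n7.tag = 29  [terminal]
18. n8.depth = true  [B.live and D.hot]
19. n8.tag = "qx"  ["qx"]
20. n8.lim = true  [D.hot == true]
21. n9.depth = true  [S₀.depth == true]
22. n9.tag = "pqx"  ["p" ++ S₀.tag]
23. n9.lim = false  [S₀.lim == false]
24. n10.hot = true  [S.lim == false]
25. n11.tag = 1  [terminal]
26. n12.tag = -3  [terminal]
27. n13.tag = 8  [terminal]
28. n10.tag = -5  [h₀.tag - 6]
29. n14.tag = "wz"  [terminal]
30. n9.wid = "wx"  ["wx"]
31. n15.mk = true  [S₀.depth == true]
32. n15.key = false  [S₀.depth == false]
33. n16.tag = 18  [terminal]
34. n17.tag = 13  [terminal]
35. n15.val = "zr"  ["zr"]
36. n15.off = "wm"  ["wm"]
37. n8.wid = "zzr"  ["z" ++ E.val]
38. n1.tag = 22  [22]
39. n0.wid = "mnz"  [S.tag ++ "z"]

true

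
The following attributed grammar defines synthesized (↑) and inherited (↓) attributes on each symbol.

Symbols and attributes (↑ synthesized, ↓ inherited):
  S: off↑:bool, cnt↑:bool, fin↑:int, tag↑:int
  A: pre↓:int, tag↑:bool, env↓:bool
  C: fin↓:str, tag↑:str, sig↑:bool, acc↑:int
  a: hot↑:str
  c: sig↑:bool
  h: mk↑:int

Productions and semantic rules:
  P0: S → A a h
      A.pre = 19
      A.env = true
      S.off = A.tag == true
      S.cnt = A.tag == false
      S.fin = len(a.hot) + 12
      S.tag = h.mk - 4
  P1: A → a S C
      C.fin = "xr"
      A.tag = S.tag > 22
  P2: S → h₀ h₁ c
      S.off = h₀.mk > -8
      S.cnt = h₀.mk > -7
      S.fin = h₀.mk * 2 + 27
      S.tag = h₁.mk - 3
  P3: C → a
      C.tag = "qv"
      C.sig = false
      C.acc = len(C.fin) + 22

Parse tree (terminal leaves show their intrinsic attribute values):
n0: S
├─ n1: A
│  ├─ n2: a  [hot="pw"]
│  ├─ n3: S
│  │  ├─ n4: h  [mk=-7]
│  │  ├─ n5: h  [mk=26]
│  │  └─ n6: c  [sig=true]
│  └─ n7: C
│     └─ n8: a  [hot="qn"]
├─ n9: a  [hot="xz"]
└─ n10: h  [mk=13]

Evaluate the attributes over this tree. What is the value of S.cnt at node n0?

false

1. n1.pre = 19  [19]
2. n1.env = true  [true]
3. n2.hot = "pw"  [terminal]
4. n4.mk = -7  [terminal]
5. n5.mk = 26  [terminal]
6. n6.sig = true  [terminal]
7. n3.off = true  [h₀.mk > -8]
8. n3.cnt = false  [h₀.mk > -7]
9. n3.fin = 13  [h₀.mk * 2 + 27]
10. n3.tag = 23  [h₁.mk - 3]
11. n7.fin = "xr"  ["xr"]
12. n8.hot = "qn"  [terminal]
13. n7.tag = "qv"  ["qv"]
14. n7.sig = false  [false]
15. n7.acc = 24  [len(C.fin) + 22]
16. n1.tag = true  [S.tag > 22]
17. n9.hot = "xz"  [terminal]
18. n10.mk = 13  [terminal]
19. n0.off = true  [A.tag == true]
20. n0.cnt = false  [A.tag == false]
21. n0.fin = 14  [len(a.hot) + 12]
22. n0.tag = 9  [h.mk - 4]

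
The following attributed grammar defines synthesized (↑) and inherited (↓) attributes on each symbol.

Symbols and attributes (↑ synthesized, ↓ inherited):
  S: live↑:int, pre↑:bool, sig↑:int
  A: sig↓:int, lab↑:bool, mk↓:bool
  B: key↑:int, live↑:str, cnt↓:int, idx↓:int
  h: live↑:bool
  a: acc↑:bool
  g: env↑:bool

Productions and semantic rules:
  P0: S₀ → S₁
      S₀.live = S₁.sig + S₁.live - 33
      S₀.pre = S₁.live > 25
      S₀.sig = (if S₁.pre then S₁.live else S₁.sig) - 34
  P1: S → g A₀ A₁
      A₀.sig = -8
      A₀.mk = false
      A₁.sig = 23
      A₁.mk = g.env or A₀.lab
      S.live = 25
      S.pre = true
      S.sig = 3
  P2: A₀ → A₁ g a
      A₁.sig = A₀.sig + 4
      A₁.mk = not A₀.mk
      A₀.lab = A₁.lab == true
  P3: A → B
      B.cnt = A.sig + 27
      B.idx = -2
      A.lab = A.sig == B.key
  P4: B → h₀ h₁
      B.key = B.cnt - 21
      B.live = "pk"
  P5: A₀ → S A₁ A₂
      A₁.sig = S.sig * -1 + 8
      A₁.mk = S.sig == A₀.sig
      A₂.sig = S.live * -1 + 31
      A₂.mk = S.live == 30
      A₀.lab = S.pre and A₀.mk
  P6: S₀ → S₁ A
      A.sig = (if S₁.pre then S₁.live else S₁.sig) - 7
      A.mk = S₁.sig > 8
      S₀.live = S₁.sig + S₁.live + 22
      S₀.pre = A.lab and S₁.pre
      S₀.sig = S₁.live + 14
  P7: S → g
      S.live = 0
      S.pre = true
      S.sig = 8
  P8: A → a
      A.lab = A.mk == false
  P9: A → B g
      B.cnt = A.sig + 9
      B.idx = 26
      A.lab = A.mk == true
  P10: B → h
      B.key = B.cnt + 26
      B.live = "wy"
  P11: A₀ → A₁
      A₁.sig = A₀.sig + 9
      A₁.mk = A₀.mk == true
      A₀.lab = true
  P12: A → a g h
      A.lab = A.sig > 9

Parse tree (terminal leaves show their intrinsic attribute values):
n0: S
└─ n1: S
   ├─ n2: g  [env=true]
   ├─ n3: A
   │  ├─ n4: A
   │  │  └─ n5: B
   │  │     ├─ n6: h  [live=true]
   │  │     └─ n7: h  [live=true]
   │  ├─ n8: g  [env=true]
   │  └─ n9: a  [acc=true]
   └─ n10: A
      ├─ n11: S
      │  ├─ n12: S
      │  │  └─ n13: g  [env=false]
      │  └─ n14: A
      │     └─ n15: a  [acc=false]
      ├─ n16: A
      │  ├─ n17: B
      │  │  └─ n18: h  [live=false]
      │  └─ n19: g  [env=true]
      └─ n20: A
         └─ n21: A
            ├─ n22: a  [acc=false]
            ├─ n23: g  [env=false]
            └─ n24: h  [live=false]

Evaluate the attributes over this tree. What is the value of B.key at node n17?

1. n2.env = true  [terminal]
2. n3.sig = -8  [-8]
3. n3.mk = false  [false]
4. n4.sig = -4  [A₀.sig + 4]
5. n4.mk = true  [not A₀.mk]
6. n5.cnt = 23  [A.sig + 27]
7. n5.idx = -2  [-2]
8. n6.live = true  [terminal]
9. n7.live = true  [terminal]
10. n5.key = 2  [B.cnt - 21]
11. n5.live = "pk"  ["pk"]
12. n4.lab = false  [A.sig == B.key]
13. n8.env = true  [terminal]
14. n9.acc = true  [terminal]
15. n3.lab = false  [A₁.lab == true]
16. n10.sig = 23  [23]
17. n10.mk = true  [g.env or A₀.lab]
18. n13.env = false  [terminal]
19. n12.live = 0  [0]
20. n12.pre = true  [true]
21. n12.sig = 8  [8]
22. n14.sig = -7  [(if S₁.pre then S₁.live else S₁.sig) - 7]
23. n14.mk = false  [S₁.sig > 8]
24. n15.acc = false  [terminal]
25. n14.lab = true  [A.mk == false]
26. n11.live = 30  [S₁.sig + S₁.live + 22]
27. n11.pre = true  [A.lab and S₁.pre]
28. n11.sig = 14  [S₁.live + 14]
29. n16.sig = -6  [S.sig * -1 + 8]
30. n16.mk = false  [S.sig == A₀.sig]
31. n17.cnt = 3  [A.sig + 9]
32. n17.idx = 26  [26]
33. n18.live = false  [terminal]
34. n17.key = 29  [B.cnt + 26]
35. n17.live = "wy"  ["wy"]
36. n19.env = true  [terminal]
37. n16.lab = false  [A.mk == true]
38. n20.sig = 1  [S.live * -1 + 31]
39. n20.mk = true  [S.live == 30]
40. n21.sig = 10  [A₀.sig + 9]
41. n21.mk = true  [A₀.mk == true]
42. n22.acc = false  [terminal]
43. n23.env = false  [terminal]
44. n24.live = false  [terminal]
45. n21.lab = true  [A.sig > 9]
46. n20.lab = true  [true]
47. n10.lab = true  [S.pre and A₀.mk]
48. n1.live = 25  [25]
49. n1.pre = true  [true]
50. n1.sig = 3  [3]
51. n0.live = -5  [S₁.sig + S₁.live - 33]
52. n0.pre = false  [S₁.live > 25]
53. n0.sig = -9  [(if S₁.pre then S₁.live else S₁.sig) - 34]

29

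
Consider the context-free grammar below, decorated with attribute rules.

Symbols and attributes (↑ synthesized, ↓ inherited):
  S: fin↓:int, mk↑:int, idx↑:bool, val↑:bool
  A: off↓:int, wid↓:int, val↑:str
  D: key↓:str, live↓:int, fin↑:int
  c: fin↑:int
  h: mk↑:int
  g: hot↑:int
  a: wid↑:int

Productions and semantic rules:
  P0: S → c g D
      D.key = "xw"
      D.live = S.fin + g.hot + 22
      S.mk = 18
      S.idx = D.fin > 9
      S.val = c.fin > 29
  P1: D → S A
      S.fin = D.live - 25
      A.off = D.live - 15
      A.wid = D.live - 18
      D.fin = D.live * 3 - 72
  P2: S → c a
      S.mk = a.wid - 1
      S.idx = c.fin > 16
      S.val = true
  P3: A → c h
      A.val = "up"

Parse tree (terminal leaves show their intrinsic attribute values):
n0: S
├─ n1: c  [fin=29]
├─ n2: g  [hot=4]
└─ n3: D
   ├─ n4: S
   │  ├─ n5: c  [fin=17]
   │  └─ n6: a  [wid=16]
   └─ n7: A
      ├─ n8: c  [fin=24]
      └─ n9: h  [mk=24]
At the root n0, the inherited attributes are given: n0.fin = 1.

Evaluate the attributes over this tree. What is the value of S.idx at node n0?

1. n0.fin = 1  [given at root]
2. n1.fin = 29  [terminal]
3. n2.hot = 4  [terminal]
4. n3.key = "xw"  ["xw"]
5. n3.live = 27  [S.fin + g.hot + 22]
6. n4.fin = 2  [D.live - 25]
7. n5.fin = 17  [terminal]
8. n6.wid = 16  [terminal]
9. n4.mk = 15  [a.wid - 1]
10. n4.idx = true  [c.fin > 16]
11. n4.val = true  [true]
12. n7.off = 12  [D.live - 15]
13. n7.wid = 9  [D.live - 18]
14. n8.fin = 24  [terminal]
15. n9.mk = 24  [terminal]
16. n7.val = "up"  ["up"]
17. n3.fin = 9  [D.live * 3 - 72]
18. n0.mk = 18  [18]
19. n0.idx = false  [D.fin > 9]
20. n0.val = false  [c.fin > 29]

false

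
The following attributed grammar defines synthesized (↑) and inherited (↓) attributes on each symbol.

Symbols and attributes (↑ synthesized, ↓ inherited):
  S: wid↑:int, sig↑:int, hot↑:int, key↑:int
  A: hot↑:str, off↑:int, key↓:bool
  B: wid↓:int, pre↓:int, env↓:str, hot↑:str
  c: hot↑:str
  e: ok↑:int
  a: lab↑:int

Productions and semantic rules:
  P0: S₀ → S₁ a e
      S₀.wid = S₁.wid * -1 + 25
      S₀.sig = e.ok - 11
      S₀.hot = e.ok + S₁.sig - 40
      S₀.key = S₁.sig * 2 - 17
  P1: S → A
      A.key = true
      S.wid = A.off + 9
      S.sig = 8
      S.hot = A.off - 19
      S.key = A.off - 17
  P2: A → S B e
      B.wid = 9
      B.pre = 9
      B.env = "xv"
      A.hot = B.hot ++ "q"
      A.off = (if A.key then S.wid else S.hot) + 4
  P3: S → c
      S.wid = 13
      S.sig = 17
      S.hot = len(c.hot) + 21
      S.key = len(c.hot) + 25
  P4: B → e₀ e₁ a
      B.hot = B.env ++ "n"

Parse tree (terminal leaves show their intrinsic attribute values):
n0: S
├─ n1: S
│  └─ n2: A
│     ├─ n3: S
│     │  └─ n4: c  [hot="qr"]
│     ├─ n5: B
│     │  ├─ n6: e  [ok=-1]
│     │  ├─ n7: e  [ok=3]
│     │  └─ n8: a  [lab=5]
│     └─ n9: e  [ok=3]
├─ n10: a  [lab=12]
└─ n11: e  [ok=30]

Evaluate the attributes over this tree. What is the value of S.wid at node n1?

26

1. n2.key = true  [true]
2. n4.hot = "qr"  [terminal]
3. n3.wid = 13  [13]
4. n3.sig = 17  [17]
5. n3.hot = 23  [len(c.hot) + 21]
6. n3.key = 27  [len(c.hot) + 25]
7. n5.wid = 9  [9]
8. n5.pre = 9  [9]
9. n5.env = "xv"  ["xv"]
10. n6.ok = -1  [terminal]
11. n7.ok = 3  [terminal]
12. n8.lab = 5  [terminal]
13. n5.hot = "xvn"  [B.env ++ "n"]
14. n9.ok = 3  [terminal]
15. n2.hot = "xvnq"  [B.hot ++ "q"]
16. n2.off = 17  [(if A.key then S.wid else S.hot) + 4]
17. n1.wid = 26  [A.off + 9]
18. n1.sig = 8  [8]
19. n1.hot = -2  [A.off - 19]
20. n1.key = 0  [A.off - 17]
21. n10.lab = 12  [terminal]
22. n11.ok = 30  [terminal]
23. n0.wid = -1  [S₁.wid * -1 + 25]
24. n0.sig = 19  [e.ok - 11]
25. n0.hot = -2  [e.ok + S₁.sig - 40]
26. n0.key = -1  [S₁.sig * 2 - 17]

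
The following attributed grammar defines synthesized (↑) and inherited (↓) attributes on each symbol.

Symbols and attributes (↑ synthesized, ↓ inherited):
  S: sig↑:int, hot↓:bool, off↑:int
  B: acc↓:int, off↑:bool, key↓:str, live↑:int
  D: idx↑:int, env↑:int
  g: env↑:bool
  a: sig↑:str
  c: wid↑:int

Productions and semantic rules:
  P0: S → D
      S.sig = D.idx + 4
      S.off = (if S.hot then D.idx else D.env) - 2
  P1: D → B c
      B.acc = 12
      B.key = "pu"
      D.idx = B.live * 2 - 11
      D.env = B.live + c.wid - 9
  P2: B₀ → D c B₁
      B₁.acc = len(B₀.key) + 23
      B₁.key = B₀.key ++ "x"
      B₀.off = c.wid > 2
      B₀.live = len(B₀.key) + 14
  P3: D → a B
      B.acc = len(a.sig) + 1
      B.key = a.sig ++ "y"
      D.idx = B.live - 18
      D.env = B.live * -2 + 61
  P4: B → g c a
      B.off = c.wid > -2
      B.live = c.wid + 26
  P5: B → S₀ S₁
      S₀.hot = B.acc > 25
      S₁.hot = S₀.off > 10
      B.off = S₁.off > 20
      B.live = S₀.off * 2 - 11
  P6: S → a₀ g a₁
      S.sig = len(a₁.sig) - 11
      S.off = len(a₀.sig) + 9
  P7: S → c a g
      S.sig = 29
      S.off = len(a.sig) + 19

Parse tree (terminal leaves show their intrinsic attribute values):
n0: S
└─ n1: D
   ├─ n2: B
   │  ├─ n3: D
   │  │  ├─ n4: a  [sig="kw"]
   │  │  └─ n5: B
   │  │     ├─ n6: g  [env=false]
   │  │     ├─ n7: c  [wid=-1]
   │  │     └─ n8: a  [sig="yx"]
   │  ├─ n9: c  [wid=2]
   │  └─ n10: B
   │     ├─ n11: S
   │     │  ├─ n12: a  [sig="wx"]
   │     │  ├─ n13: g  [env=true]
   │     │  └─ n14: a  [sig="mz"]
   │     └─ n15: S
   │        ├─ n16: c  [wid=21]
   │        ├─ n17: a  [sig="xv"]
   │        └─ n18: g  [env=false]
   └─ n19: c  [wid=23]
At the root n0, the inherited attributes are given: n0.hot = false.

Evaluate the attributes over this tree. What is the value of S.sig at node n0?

25

1. n0.hot = false  [given at root]
2. n2.acc = 12  [12]
3. n2.key = "pu"  ["pu"]
4. n4.sig = "kw"  [terminal]
5. n5.acc = 3  [len(a.sig) + 1]
6. n5.key = "kwy"  [a.sig ++ "y"]
7. n6.env = false  [terminal]
8. n7.wid = -1  [terminal]
9. n8.sig = "yx"  [terminal]
10. n5.off = true  [c.wid > -2]
11. n5.live = 25  [c.wid + 26]
12. n3.idx = 7  [B.live - 18]
13. n3.env = 11  [B.live * -2 + 61]
14. n9.wid = 2  [terminal]
15. n10.acc = 25  [len(B₀.key) + 23]
16. n10.key = "pux"  [B₀.key ++ "x"]
17. n11.hot = false  [B.acc > 25]
18. n12.sig = "wx"  [terminal]
19. n13.env = true  [terminal]
20. n14.sig = "mz"  [terminal]
21. n11.sig = -9  [len(a₁.sig) - 11]
22. n11.off = 11  [len(a₀.sig) + 9]
23. n15.hot = true  [S₀.off > 10]
24. n16.wid = 21  [terminal]
25. n17.sig = "xv"  [terminal]
26. n18.env = false  [terminal]
27. n15.sig = 29  [29]
28. n15.off = 21  [len(a.sig) + 19]
29. n10.off = true  [S₁.off > 20]
30. n10.live = 11  [S₀.off * 2 - 11]
31. n2.off = false  [c.wid > 2]
32. n2.live = 16  [len(B₀.key) + 14]
33. n19.wid = 23  [terminal]
34. n1.idx = 21  [B.live * 2 - 11]
35. n1.env = 30  [B.live + c.wid - 9]
36. n0.sig = 25  [D.idx + 4]
37. n0.off = 28  [(if S.hot then D.idx else D.env) - 2]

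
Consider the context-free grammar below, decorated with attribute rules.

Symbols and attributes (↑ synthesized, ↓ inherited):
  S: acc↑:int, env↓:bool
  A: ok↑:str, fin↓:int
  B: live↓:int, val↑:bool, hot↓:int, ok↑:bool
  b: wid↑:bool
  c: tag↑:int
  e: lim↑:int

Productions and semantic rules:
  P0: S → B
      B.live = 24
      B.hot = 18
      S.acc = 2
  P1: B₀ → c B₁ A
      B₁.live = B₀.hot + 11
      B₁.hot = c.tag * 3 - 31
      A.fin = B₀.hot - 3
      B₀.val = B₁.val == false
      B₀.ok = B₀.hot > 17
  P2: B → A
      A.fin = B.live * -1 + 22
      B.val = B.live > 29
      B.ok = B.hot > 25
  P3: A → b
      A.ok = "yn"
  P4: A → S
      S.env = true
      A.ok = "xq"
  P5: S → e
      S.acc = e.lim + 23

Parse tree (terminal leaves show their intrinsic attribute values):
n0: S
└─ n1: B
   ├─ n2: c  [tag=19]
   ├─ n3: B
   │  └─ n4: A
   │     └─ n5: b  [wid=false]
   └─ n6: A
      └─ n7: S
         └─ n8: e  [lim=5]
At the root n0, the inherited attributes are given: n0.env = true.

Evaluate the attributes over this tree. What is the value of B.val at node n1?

1. n0.env = true  [given at root]
2. n1.live = 24  [24]
3. n1.hot = 18  [18]
4. n2.tag = 19  [terminal]
5. n3.live = 29  [B₀.hot + 11]
6. n3.hot = 26  [c.tag * 3 - 31]
7. n4.fin = -7  [B.live * -1 + 22]
8. n5.wid = false  [terminal]
9. n4.ok = "yn"  ["yn"]
10. n3.val = false  [B.live > 29]
11. n3.ok = true  [B.hot > 25]
12. n6.fin = 15  [B₀.hot - 3]
13. n7.env = true  [true]
14. n8.lim = 5  [terminal]
15. n7.acc = 28  [e.lim + 23]
16. n6.ok = "xq"  ["xq"]
17. n1.val = true  [B₁.val == false]
18. n1.ok = true  [B₀.hot > 17]
19. n0.acc = 2  [2]

true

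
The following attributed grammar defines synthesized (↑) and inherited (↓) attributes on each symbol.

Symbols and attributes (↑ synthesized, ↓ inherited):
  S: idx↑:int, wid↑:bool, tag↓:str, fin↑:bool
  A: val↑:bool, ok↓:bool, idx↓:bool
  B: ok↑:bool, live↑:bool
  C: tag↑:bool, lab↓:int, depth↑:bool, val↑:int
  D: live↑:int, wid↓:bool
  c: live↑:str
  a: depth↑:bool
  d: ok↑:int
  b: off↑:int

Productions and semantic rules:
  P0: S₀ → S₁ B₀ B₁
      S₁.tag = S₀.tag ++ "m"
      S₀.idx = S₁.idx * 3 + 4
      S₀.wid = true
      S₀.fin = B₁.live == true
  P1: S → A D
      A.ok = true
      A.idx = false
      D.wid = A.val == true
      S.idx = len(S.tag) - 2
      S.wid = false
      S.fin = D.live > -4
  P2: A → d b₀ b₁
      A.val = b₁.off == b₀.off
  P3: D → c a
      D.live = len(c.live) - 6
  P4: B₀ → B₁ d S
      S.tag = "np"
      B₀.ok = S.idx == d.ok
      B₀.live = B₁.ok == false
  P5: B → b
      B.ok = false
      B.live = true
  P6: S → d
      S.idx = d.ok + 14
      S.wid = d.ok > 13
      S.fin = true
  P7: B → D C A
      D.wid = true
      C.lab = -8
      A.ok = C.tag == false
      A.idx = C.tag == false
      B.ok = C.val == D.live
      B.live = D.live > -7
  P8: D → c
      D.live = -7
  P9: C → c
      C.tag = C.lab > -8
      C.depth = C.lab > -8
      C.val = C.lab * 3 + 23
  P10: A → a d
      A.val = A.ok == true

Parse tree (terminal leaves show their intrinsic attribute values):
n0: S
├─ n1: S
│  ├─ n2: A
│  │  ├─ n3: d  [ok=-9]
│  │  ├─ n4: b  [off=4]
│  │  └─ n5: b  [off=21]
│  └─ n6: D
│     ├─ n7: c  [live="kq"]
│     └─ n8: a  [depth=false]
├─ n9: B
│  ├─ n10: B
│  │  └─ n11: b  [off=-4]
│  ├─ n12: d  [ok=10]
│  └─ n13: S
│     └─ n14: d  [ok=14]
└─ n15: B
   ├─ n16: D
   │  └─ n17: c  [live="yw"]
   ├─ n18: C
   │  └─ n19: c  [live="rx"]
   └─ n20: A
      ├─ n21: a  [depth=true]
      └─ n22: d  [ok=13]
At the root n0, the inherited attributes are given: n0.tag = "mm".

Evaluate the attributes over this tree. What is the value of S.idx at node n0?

7

1. n0.tag = "mm"  [given at root]
2. n1.tag = "mmm"  [S₀.tag ++ "m"]
3. n2.ok = true  [true]
4. n2.idx = false  [false]
5. n3.ok = -9  [terminal]
6. n4.off = 4  [terminal]
7. n5.off = 21  [terminal]
8. n2.val = false  [b₁.off == b₀.off]
9. n6.wid = false  [A.val == true]
10. n7.live = "kq"  [terminal]
11. n8.depth = false  [terminal]
12. n6.live = -4  [len(c.live) - 6]
13. n1.idx = 1  [len(S.tag) - 2]
14. n1.wid = false  [false]
15. n1.fin = false  [D.live > -4]
16. n11.off = -4  [terminal]
17. n10.ok = false  [false]
18. n10.live = true  [true]
19. n12.ok = 10  [terminal]
20. n13.tag = "np"  ["np"]
21. n14.ok = 14  [terminal]
22. n13.idx = 28  [d.ok + 14]
23. n13.wid = true  [d.ok > 13]
24. n13.fin = true  [true]
25. n9.ok = false  [S.idx == d.ok]
26. n9.live = true  [B₁.ok == false]
27. n16.wid = true  [true]
28. n17.live = "yw"  [terminal]
29. n16.live = -7  [-7]
30. n18.lab = -8  [-8]
31. n19.live = "rx"  [terminal]
32. n18.tag = false  [C.lab > -8]
33. n18.depth = false  [C.lab > -8]
34. n18.val = -1  [C.lab * 3 + 23]
35. n20.ok = true  [C.tag == false]
36. n20.idx = true  [C.tag == false]
37. n21.depth = true  [terminal]
38. n22.ok = 13  [terminal]
39. n20.val = true  [A.ok == true]
40. n15.ok = false  [C.val == D.live]
41. n15.live = false  [D.live > -7]
42. n0.idx = 7  [S₁.idx * 3 + 4]
43. n0.wid = true  [true]
44. n0.fin = false  [B₁.live == true]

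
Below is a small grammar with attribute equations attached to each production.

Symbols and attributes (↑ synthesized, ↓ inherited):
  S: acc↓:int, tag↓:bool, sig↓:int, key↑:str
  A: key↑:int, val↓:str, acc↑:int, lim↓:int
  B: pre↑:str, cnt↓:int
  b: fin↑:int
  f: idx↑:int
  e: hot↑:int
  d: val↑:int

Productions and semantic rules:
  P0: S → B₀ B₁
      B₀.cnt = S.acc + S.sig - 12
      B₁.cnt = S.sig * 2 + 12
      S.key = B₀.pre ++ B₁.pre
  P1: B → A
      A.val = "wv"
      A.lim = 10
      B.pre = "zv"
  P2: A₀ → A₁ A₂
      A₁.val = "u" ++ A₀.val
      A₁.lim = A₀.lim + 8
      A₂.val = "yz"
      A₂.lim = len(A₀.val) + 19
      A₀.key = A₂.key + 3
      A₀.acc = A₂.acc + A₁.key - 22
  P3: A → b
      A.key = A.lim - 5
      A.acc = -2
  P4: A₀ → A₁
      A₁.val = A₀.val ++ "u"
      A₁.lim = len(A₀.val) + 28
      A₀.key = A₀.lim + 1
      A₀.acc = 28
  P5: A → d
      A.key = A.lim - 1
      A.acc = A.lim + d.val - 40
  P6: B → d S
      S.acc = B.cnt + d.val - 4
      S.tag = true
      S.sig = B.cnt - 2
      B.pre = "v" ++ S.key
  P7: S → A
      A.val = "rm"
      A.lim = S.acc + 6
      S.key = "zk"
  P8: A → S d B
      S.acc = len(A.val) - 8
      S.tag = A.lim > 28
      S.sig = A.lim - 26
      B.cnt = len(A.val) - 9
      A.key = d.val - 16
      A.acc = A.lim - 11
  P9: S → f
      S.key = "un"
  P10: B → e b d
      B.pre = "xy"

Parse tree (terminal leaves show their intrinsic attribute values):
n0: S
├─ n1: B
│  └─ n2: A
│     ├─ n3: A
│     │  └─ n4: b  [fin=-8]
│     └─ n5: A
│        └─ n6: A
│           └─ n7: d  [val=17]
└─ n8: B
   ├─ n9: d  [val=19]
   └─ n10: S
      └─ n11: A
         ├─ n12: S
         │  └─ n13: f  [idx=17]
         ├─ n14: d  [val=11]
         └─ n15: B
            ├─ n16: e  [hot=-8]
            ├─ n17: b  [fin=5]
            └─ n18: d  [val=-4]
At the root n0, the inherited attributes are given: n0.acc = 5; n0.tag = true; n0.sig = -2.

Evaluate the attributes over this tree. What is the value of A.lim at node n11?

29

1. n0.acc = 5  [given at root]
2. n0.tag = true  [given at root]
3. n0.sig = -2  [given at root]
4. n1.cnt = -9  [S.acc + S.sig - 12]
5. n2.val = "wv"  ["wv"]
6. n2.lim = 10  [10]
7. n3.val = "uwv"  ["u" ++ A₀.val]
8. n3.lim = 18  [A₀.lim + 8]
9. n4.fin = -8  [terminal]
10. n3.key = 13  [A.lim - 5]
11. n3.acc = -2  [-2]
12. n5.val = "yz"  ["yz"]
13. n5.lim = 21  [len(A₀.val) + 19]
14. n6.val = "yzu"  [A₀.val ++ "u"]
15. n6.lim = 30  [len(A₀.val) + 28]
16. n7.val = 17  [terminal]
17. n6.key = 29  [A.lim - 1]
18. n6.acc = 7  [A.lim + d.val - 40]
19. n5.key = 22  [A₀.lim + 1]
20. n5.acc = 28  [28]
21. n2.key = 25  [A₂.key + 3]
22. n2.acc = 19  [A₂.acc + A₁.key - 22]
23. n1.pre = "zv"  ["zv"]
24. n8.cnt = 8  [S.sig * 2 + 12]
25. n9.val = 19  [terminal]
26. n10.acc = 23  [B.cnt + d.val - 4]
27. n10.tag = true  [true]
28. n10.sig = 6  [B.cnt - 2]
29. n11.val = "rm"  ["rm"]
30. n11.lim = 29  [S.acc + 6]
31. n12.acc = -6  [len(A.val) - 8]
32. n12.tag = true  [A.lim > 28]
33. n12.sig = 3  [A.lim - 26]
34. n13.idx = 17  [terminal]
35. n12.key = "un"  ["un"]
36. n14.val = 11  [terminal]
37. n15.cnt = -7  [len(A.val) - 9]
38. n16.hot = -8  [terminal]
39. n17.fin = 5  [terminal]
40. n18.val = -4  [terminal]
41. n15.pre = "xy"  ["xy"]
42. n11.key = -5  [d.val - 16]
43. n11.acc = 18  [A.lim - 11]
44. n10.key = "zk"  ["zk"]
45. n8.pre = "vzk"  ["v" ++ S.key]
46. n0.key = "zvvzk"  [B₀.pre ++ B₁.pre]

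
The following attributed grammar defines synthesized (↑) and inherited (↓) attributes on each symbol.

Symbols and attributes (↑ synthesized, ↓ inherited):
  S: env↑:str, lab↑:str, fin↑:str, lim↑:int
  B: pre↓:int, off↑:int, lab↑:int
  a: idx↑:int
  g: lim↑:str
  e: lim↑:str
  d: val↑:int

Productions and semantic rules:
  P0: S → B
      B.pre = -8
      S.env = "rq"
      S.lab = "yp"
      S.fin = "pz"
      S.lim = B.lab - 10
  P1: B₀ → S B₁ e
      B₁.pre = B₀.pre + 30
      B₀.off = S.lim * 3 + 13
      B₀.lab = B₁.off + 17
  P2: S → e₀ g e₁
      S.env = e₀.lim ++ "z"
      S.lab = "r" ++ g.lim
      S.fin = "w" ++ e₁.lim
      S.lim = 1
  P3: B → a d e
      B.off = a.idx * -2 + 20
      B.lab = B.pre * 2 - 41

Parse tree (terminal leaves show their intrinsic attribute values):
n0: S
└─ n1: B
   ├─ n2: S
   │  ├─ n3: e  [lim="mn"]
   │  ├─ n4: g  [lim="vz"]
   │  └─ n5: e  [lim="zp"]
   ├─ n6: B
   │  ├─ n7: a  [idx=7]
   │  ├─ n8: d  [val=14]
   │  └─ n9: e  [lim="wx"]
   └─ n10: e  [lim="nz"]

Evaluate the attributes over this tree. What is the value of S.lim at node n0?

1. n1.pre = -8  [-8]
2. n3.lim = "mn"  [terminal]
3. n4.lim = "vz"  [terminal]
4. n5.lim = "zp"  [terminal]
5. n2.env = "mnz"  [e₀.lim ++ "z"]
6. n2.lab = "rvz"  ["r" ++ g.lim]
7. n2.fin = "wzp"  ["w" ++ e₁.lim]
8. n2.lim = 1  [1]
9. n6.pre = 22  [B₀.pre + 30]
10. n7.idx = 7  [terminal]
11. n8.val = 14  [terminal]
12. n9.lim = "wx"  [terminal]
13. n6.off = 6  [a.idx * -2 + 20]
14. n6.lab = 3  [B.pre * 2 - 41]
15. n10.lim = "nz"  [terminal]
16. n1.off = 16  [S.lim * 3 + 13]
17. n1.lab = 23  [B₁.off + 17]
18. n0.env = "rq"  ["rq"]
19. n0.lab = "yp"  ["yp"]
20. n0.fin = "pz"  ["pz"]
21. n0.lim = 13  [B.lab - 10]

13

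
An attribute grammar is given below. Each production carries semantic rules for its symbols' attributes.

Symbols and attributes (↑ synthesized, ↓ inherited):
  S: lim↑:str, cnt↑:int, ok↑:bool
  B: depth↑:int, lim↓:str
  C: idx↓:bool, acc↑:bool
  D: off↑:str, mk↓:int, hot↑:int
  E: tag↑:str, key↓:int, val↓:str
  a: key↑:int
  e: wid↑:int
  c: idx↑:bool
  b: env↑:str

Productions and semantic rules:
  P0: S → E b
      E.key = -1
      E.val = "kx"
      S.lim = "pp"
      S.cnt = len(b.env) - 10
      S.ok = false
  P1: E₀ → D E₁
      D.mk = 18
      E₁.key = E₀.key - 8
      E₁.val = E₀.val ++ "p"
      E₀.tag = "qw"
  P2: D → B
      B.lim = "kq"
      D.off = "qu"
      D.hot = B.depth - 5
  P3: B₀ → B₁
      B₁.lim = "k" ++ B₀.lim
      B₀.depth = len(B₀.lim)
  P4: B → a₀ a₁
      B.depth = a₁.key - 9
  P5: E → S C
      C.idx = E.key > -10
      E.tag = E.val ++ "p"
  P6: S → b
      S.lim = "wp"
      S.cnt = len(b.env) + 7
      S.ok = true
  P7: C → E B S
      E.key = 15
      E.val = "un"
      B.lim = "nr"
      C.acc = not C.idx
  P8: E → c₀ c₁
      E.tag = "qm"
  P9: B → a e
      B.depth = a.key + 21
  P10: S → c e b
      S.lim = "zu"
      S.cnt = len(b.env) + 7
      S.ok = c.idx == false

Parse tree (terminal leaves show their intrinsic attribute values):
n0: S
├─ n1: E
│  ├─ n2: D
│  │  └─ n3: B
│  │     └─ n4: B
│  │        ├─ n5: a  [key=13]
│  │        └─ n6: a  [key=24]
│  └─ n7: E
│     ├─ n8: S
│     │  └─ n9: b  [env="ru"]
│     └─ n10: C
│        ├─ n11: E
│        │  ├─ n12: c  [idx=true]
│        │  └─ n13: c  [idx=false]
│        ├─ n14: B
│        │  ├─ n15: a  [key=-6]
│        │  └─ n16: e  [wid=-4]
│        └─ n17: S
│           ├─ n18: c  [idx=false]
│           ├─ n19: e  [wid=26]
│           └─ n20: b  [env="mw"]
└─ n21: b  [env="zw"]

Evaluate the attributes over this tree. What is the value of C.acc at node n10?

false

1. n1.key = -1  [-1]
2. n1.val = "kx"  ["kx"]
3. n2.mk = 18  [18]
4. n3.lim = "kq"  ["kq"]
5. n4.lim = "kkq"  ["k" ++ B₀.lim]
6. n5.key = 13  [terminal]
7. n6.key = 24  [terminal]
8. n4.depth = 15  [a₁.key - 9]
9. n3.depth = 2  [len(B₀.lim)]
10. n2.off = "qu"  ["qu"]
11. n2.hot = -3  [B.depth - 5]
12. n7.key = -9  [E₀.key - 8]
13. n7.val = "kxp"  [E₀.val ++ "p"]
14. n9.env = "ru"  [terminal]
15. n8.lim = "wp"  ["wp"]
16. n8.cnt = 9  [len(b.env) + 7]
17. n8.ok = true  [true]
18. n10.idx = true  [E.key > -10]
19. n11.key = 15  [15]
20. n11.val = "un"  ["un"]
21. n12.idx = true  [terminal]
22. n13.idx = false  [terminal]
23. n11.tag = "qm"  ["qm"]
24. n14.lim = "nr"  ["nr"]
25. n15.key = -6  [terminal]
26. n16.wid = -4  [terminal]
27. n14.depth = 15  [a.key + 21]
28. n18.idx = false  [terminal]
29. n19.wid = 26  [terminal]
30. n20.env = "mw"  [terminal]
31. n17.lim = "zu"  ["zu"]
32. n17.cnt = 9  [len(b.env) + 7]
33. n17.ok = true  [c.idx == false]
34. n10.acc = false  [not C.idx]
35. n7.tag = "kxpp"  [E.val ++ "p"]
36. n1.tag = "qw"  ["qw"]
37. n21.env = "zw"  [terminal]
38. n0.lim = "pp"  ["pp"]
39. n0.cnt = -8  [len(b.env) - 10]
40. n0.ok = false  [false]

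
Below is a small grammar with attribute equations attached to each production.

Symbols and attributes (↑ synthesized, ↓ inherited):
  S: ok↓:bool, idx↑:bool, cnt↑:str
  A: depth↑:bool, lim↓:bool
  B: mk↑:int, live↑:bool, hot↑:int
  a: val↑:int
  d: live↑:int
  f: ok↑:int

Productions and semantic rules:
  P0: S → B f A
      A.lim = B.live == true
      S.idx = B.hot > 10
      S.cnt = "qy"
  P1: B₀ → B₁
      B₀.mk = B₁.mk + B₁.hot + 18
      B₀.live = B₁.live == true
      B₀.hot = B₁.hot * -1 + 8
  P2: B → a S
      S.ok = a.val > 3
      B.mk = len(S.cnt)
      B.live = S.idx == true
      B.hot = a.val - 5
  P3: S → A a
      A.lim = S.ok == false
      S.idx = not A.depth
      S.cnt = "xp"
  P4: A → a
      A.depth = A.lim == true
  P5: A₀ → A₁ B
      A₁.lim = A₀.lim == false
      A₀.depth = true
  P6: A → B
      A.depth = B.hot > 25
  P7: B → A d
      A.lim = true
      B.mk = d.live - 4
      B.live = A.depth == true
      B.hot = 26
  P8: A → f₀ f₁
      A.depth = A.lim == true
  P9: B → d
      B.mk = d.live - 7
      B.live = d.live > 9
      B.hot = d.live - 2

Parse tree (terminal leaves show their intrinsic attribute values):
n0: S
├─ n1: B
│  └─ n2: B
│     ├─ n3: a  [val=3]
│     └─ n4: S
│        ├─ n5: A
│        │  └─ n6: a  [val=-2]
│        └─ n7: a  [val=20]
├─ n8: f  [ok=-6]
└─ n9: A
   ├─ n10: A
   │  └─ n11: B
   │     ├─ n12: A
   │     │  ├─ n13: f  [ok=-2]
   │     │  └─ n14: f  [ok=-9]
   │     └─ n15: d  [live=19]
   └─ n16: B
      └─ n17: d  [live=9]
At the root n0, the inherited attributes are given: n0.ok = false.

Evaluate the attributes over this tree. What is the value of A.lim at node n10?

true

1. n0.ok = false  [given at root]
2. n3.val = 3  [terminal]
3. n4.ok = false  [a.val > 3]
4. n5.lim = true  [S.ok == false]
5. n6.val = -2  [terminal]
6. n5.depth = true  [A.lim == true]
7. n7.val = 20  [terminal]
8. n4.idx = false  [not A.depth]
9. n4.cnt = "xp"  ["xp"]
10. n2.mk = 2  [len(S.cnt)]
11. n2.live = false  [S.idx == true]
12. n2.hot = -2  [a.val - 5]
13. n1.mk = 18  [B₁.mk + B₁.hot + 18]
14. n1.live = false  [B₁.live == true]
15. n1.hot = 10  [B₁.hot * -1 + 8]
16. n8.ok = -6  [terminal]
17. n9.lim = false  [B.live == true]
18. n10.lim = true  [A₀.lim == false]
19. n12.lim = true  [true]
20. n13.ok = -2  [terminal]
21. n14.ok = -9  [terminal]
22. n12.depth = true  [A.lim == true]
23. n15.live = 19  [terminal]
24. n11.mk = 15  [d.live - 4]
25. n11.live = true  [A.depth == true]
26. n11.hot = 26  [26]
27. n10.depth = true  [B.hot > 25]
28. n17.live = 9  [terminal]
29. n16.mk = 2  [d.live - 7]
30. n16.live = false  [d.live > 9]
31. n16.hot = 7  [d.live - 2]
32. n9.depth = true  [true]
33. n0.idx = false  [B.hot > 10]
34. n0.cnt = "qy"  ["qy"]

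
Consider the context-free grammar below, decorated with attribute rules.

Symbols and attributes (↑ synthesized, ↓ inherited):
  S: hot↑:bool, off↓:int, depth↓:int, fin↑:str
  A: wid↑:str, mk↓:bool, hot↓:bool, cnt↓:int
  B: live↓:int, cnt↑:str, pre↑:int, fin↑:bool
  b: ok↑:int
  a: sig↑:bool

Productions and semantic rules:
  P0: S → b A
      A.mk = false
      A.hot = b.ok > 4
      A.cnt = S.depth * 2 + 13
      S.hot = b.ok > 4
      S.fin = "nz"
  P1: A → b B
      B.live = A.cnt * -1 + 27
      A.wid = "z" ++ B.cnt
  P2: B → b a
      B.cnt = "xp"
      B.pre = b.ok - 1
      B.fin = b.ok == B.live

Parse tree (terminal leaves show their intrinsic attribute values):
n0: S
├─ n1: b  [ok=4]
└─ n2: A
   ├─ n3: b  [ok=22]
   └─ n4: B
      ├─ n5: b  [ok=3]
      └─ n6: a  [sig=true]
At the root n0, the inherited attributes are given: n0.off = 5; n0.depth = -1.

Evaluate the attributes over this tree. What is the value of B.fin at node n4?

1. n0.off = 5  [given at root]
2. n0.depth = -1  [given at root]
3. n1.ok = 4  [terminal]
4. n2.mk = false  [false]
5. n2.hot = false  [b.ok > 4]
6. n2.cnt = 11  [S.depth * 2 + 13]
7. n3.ok = 22  [terminal]
8. n4.live = 16  [A.cnt * -1 + 27]
9. n5.ok = 3  [terminal]
10. n6.sig = true  [terminal]
11. n4.cnt = "xp"  ["xp"]
12. n4.pre = 2  [b.ok - 1]
13. n4.fin = false  [b.ok == B.live]
14. n2.wid = "zxp"  ["z" ++ B.cnt]
15. n0.hot = false  [b.ok > 4]
16. n0.fin = "nz"  ["nz"]

false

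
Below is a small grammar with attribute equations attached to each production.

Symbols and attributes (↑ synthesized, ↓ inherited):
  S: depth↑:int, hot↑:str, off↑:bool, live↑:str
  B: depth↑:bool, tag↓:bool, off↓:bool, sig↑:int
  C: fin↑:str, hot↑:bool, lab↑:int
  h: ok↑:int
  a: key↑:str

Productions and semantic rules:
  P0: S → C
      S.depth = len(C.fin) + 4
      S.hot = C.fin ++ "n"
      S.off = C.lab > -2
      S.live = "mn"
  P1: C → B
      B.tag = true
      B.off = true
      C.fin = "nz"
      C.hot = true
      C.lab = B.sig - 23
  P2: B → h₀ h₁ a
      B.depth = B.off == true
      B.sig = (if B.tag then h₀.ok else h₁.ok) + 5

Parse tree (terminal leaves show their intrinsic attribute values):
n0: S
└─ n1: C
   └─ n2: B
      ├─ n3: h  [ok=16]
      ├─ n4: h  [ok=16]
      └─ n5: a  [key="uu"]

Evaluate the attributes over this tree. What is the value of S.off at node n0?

false

1. n2.tag = true  [true]
2. n2.off = true  [true]
3. n3.ok = 16  [terminal]
4. n4.ok = 16  [terminal]
5. n5.key = "uu"  [terminal]
6. n2.depth = true  [B.off == true]
7. n2.sig = 21  [(if B.tag then h₀.ok else h₁.ok) + 5]
8. n1.fin = "nz"  ["nz"]
9. n1.hot = true  [true]
10. n1.lab = -2  [B.sig - 23]
11. n0.depth = 6  [len(C.fin) + 4]
12. n0.hot = "nzn"  [C.fin ++ "n"]
13. n0.off = false  [C.lab > -2]
14. n0.live = "mn"  ["mn"]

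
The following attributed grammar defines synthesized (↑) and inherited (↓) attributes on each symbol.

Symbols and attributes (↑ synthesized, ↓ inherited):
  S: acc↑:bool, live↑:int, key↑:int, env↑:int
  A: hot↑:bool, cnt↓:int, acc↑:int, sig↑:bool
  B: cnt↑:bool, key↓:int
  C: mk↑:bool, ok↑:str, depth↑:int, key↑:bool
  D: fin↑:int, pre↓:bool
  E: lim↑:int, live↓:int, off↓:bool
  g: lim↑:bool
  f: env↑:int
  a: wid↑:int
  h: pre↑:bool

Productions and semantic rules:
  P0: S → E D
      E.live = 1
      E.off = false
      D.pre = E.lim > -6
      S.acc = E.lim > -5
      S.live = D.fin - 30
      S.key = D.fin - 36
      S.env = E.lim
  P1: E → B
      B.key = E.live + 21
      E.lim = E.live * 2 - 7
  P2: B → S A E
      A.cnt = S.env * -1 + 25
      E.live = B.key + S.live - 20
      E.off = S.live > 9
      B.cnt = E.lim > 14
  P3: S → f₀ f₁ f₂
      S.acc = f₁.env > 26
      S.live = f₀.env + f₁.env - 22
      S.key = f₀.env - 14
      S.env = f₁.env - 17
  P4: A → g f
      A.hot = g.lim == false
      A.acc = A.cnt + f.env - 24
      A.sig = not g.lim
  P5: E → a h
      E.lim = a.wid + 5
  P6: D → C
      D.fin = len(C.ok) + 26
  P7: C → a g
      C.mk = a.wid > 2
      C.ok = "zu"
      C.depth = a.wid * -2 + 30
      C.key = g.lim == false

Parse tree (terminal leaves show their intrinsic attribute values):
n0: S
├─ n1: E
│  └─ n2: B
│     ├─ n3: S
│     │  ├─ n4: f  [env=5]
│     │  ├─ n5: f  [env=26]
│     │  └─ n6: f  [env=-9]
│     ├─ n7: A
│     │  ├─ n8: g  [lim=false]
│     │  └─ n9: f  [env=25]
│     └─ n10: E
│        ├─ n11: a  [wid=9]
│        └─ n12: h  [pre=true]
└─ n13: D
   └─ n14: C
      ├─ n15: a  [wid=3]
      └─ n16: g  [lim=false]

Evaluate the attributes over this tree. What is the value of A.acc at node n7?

1. n1.live = 1  [1]
2. n1.off = false  [false]
3. n2.key = 22  [E.live + 21]
4. n4.env = 5  [terminal]
5. n5.env = 26  [terminal]
6. n6.env = -9  [terminal]
7. n3.acc = false  [f₁.env > 26]
8. n3.live = 9  [f₀.env + f₁.env - 22]
9. n3.key = -9  [f₀.env - 14]
10. n3.env = 9  [f₁.env - 17]
11. n7.cnt = 16  [S.env * -1 + 25]
12. n8.lim = false  [terminal]
13. n9.env = 25  [terminal]
14. n7.hot = true  [g.lim == false]
15. n7.acc = 17  [A.cnt + f.env - 24]
16. n7.sig = true  [not g.lim]
17. n10.live = 11  [B.key + S.live - 20]
18. n10.off = false  [S.live > 9]
19. n11.wid = 9  [terminal]
20. n12.pre = true  [terminal]
21. n10.lim = 14  [a.wid + 5]
22. n2.cnt = false  [E.lim > 14]
23. n1.lim = -5  [E.live * 2 - 7]
24. n13.pre = true  [E.lim > -6]
25. n15.wid = 3  [terminal]
26. n16.lim = false  [terminal]
27. n14.mk = true  [a.wid > 2]
28. n14.ok = "zu"  ["zu"]
29. n14.depth = 24  [a.wid * -2 + 30]
30. n14.key = true  [g.lim == false]
31. n13.fin = 28  [len(C.ok) + 26]
32. n0.acc = false  [E.lim > -5]
33. n0.live = -2  [D.fin - 30]
34. n0.key = -8  [D.fin - 36]
35. n0.env = -5  [E.lim]

17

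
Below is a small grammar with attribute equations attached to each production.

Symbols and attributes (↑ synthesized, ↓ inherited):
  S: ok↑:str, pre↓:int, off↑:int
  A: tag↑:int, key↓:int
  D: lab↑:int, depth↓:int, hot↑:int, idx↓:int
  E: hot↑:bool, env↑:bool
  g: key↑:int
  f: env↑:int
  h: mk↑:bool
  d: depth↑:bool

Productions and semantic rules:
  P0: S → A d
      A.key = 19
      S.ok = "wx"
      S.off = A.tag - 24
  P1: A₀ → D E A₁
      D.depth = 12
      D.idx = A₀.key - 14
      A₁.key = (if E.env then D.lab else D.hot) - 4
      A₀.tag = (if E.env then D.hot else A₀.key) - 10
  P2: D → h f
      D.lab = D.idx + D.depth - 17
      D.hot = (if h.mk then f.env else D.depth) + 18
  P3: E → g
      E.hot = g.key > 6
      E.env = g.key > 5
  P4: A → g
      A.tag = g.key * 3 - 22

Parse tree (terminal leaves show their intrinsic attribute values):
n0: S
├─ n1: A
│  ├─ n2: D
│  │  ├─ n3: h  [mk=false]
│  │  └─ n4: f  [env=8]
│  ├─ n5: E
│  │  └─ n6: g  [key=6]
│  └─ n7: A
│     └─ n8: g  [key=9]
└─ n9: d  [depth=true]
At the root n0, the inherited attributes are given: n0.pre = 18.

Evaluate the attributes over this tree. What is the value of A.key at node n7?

-4

1. n0.pre = 18  [given at root]
2. n1.key = 19  [19]
3. n2.depth = 12  [12]
4. n2.idx = 5  [A₀.key - 14]
5. n3.mk = false  [terminal]
6. n4.env = 8  [terminal]
7. n2.lab = 0  [D.idx + D.depth - 17]
8. n2.hot = 30  [(if h.mk then f.env else D.depth) + 18]
9. n6.key = 6  [terminal]
10. n5.hot = false  [g.key > 6]
11. n5.env = true  [g.key > 5]
12. n7.key = -4  [(if E.env then D.lab else D.hot) - 4]
13. n8.key = 9  [terminal]
14. n7.tag = 5  [g.key * 3 - 22]
15. n1.tag = 20  [(if E.env then D.hot else A₀.key) - 10]
16. n9.depth = true  [terminal]
17. n0.ok = "wx"  ["wx"]
18. n0.off = -4  [A.tag - 24]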